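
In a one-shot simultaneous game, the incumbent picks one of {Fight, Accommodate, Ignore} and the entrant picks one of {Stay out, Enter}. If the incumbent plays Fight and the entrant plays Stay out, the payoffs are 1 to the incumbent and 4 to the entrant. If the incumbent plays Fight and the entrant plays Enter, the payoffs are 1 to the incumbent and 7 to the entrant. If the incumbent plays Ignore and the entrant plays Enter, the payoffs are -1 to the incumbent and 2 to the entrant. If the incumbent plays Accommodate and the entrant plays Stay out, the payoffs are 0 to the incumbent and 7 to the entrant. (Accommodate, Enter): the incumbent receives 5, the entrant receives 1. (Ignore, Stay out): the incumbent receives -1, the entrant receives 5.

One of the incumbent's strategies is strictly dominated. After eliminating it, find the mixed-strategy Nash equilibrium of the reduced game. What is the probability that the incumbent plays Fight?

The incumbent's strategy Ignore is strictly dominated by Fight: 1 > -1 and 1 > -1. Eliminate Ignore.
The incumbent's mix must leave the entrant indifferent between Stay out and Enter.
  the entrant's expected payoff from Stay out: p·4 + (1−p)·7 = -3p + 7
  the entrant's expected payoff from Enter: p·7 + (1−p)·1 = 6p + 1
  -3p + 7 = 6p + 1  ⇒  -9p = -6  ⇒  p = 2/3.

p = 2/3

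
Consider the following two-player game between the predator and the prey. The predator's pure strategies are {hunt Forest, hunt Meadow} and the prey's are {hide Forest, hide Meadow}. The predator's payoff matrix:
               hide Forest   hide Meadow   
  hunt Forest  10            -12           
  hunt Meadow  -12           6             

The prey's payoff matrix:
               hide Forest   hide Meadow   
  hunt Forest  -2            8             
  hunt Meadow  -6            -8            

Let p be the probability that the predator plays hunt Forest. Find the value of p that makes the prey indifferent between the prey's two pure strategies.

p = 1/6

The predator's mix must leave the prey indifferent between hide Forest and hide Meadow.
  the prey's payoff from hide Forest: p·(-2) + (1−p)·(-6) = 4p - 6
  the prey's payoff from hide Meadow: p·8 + (1−p)·(-8) = 16p - 8
  4p - 6 = 16p - 8  ⇒  -12p = -2  ⇒  p = 1/6.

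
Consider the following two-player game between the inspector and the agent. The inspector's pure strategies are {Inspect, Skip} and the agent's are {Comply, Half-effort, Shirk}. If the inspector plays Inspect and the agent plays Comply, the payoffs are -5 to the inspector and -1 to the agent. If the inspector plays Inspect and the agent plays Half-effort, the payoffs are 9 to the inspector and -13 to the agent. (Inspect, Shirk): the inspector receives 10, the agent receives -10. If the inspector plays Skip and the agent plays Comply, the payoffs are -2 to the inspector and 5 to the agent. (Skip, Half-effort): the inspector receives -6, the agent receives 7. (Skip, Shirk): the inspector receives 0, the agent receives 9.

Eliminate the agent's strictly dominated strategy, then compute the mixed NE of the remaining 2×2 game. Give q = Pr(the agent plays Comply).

The agent's strategy Half-effort is strictly dominated by Shirk: -10 > -13 and 9 > 7. Eliminate Half-effort.
For the inspector to be willing to mix, the inspector must be indifferent between Inspect and Skip, which pins down the agent's mix.
  the inspector's payoff to Inspect: q·(-5) + (1−q)·10 = -15q + 10
  the inspector's payoff to Skip: q·(-2) + (1−q)·0 = -2q
  -15q + 10 = -2q  ⇒  -13q = -10  ⇒  q = 10/13.

q = 10/13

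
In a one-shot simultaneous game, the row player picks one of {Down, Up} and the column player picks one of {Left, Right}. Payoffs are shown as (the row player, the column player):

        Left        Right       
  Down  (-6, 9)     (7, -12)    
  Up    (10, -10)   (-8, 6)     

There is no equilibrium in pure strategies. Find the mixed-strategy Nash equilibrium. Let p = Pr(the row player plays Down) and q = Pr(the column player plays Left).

For the column player to be willing to mix, the column player must be indifferent between Left and Right, which pins down the row player's mix.
  the column player's expected payoff from Left: p·9 + (1−p)·(-10) = 19p - 10
  the column player's expected payoff from Right: p·(-12) + (1−p)·6 = -18p + 6
  19p - 10 = -18p + 6  ⇒  37p = 16  ⇒  p = 16/37.
Set the row player's expected payoff from Down equal to that from Up:
  the row player's payoff from Down: q·(-6) + (1−q)·7 = -13q + 7
  the row player's payoff from Up: q·10 + (1−q)·(-8) = 18q - 8
  -13q + 7 = 18q - 8  ⇒  -31q = -15  ⇒  q = 15/31.

p = 16/37, q = 15/31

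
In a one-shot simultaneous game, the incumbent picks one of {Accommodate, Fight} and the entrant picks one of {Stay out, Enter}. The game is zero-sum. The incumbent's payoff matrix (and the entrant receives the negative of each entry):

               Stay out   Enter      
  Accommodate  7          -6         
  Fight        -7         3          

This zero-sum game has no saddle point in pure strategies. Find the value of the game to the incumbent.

v = -21/23

The entrant's mix must leave the incumbent indifferent between Accommodate and Fight.
  the incumbent's payoff to Accommodate: q·7 + (1−q)·(-6) = 13q - 6
  the incumbent's payoff to Fight: q·(-7) + (1−q)·3 = -10q + 3
  13q - 6 = -10q + 3  ⇒  23q = 9  ⇒  q = 9/23.
The value is the incumbent's expected payoff against this mix (using Accommodate): (9/23)·7 + (14/23)·(-6) = -21/23.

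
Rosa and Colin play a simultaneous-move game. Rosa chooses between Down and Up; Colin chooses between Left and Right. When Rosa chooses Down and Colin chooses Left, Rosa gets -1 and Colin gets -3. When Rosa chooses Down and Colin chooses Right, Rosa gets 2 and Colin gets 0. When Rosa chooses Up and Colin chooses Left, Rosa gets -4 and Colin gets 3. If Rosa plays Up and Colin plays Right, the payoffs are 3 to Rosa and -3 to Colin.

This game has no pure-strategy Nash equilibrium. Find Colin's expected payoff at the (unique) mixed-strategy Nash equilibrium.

-1

In a mixed equilibrium Colin is indifferent between Left and Right; this condition fixes p.
  Colin's payoff to Left: p·(-3) + (1−p)·3 = -6p + 3
  Colin's payoff to Right: p·0 + (1−p)·(-3) = 3p - 3
  -6p + 3 = 3p - 3  ⇒  -9p = -6  ⇒  p = 2/3.
At equilibrium Colin is indifferent across columns, so Colin's payoff equals the payoff from Left: (2/3)·(-3) + (1/3)·3 = -1.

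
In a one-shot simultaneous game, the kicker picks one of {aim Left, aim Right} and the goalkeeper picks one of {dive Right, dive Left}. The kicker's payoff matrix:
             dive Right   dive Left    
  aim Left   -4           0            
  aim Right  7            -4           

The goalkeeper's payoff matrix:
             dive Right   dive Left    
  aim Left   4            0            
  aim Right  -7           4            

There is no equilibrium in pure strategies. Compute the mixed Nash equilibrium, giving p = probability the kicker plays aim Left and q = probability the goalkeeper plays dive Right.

p = 11/15, q = 4/15

Set the goalkeeper's expected payoff from dive Right equal to that from dive Left:
  the goalkeeper's payoff to dive Right: p·4 + (1−p)·(-7) = 11p - 7
  the goalkeeper's payoff to dive Left: p·0 + (1−p)·4 = -4p + 4
  11p - 7 = -4p + 4  ⇒  15p = 11  ⇒  p = 11/15.
The kicker's indifference between aim Left and aim Right determines the goalkeeper's mixing probability q:
  the kicker's payoff from aim Left: q·(-4) + (1−q)·0 = -4q
  the kicker's payoff from aim Right: q·7 + (1−q)·(-4) = 11q - 4
  -4q = 11q - 4  ⇒  -15q = -4  ⇒  q = 4/15.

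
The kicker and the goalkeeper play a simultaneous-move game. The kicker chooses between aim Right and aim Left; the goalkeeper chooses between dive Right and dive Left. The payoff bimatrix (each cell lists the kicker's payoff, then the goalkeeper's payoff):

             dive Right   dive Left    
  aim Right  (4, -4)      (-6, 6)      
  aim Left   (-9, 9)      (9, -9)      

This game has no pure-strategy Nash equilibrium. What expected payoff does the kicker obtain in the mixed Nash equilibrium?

For the kicker to be willing to mix, the kicker must be indifferent between aim Right and aim Left, which pins down the goalkeeper's mix.
  the kicker's payoff to aim Right: q·4 + (1−q)·(-6) = 10q - 6
  the kicker's payoff to aim Left: q·(-9) + (1−q)·9 = -18q + 9
  10q - 6 = -18q + 9  ⇒  28q = 15  ⇒  q = 15/28.
At equilibrium the kicker is indifferent across rows, so the kicker's payoff equals the payoff from aim Right: (15/28)·4 + (13/28)·(-6) = -9/14.

-9/14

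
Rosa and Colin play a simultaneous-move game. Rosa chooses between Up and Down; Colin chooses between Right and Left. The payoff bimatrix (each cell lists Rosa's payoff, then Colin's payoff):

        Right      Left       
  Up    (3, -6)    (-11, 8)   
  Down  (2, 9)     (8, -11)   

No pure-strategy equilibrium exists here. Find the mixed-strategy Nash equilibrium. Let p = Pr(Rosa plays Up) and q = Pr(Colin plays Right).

p = 10/17, q = 19/20

Colin's indifference between Right and Left determines Rosa's mixing probability p:
  Colin's payoff from Right: p·(-6) + (1−p)·9 = -15p + 9
  Colin's payoff from Left: p·8 + (1−p)·(-11) = 19p - 11
  -15p + 9 = 19p - 11  ⇒  -34p = -20  ⇒  p = 10/17.
Colin's mix must leave Rosa indifferent between Up and Down.
  Rosa's payoff from Up: q·3 + (1−q)·(-11) = 14q - 11
  Rosa's payoff from Down: q·2 + (1−q)·8 = -6q + 8
  14q - 11 = -6q + 8  ⇒  20q = 19  ⇒  q = 19/20.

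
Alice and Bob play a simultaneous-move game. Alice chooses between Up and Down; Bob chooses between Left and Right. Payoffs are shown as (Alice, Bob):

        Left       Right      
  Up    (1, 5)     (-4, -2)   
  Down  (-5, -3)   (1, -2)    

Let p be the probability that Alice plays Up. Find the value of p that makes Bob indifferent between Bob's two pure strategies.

p = 1/8

For Bob to be willing to mix, Bob must be indifferent between Left and Right, which pins down Alice's mix.
  Bob's payoff from Left: p·5 + (1−p)·(-3) = 8p - 3
  Bob's payoff from Right: p·(-2) + (1−p)·(-2) = -2
  8p - 3 = -2  ⇒  8p = 1  ⇒  p = 1/8.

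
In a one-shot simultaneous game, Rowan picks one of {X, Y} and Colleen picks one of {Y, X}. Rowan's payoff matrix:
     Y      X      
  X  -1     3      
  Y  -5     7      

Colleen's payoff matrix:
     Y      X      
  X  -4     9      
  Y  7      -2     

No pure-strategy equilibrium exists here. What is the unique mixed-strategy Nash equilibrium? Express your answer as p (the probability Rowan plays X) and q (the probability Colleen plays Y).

For Colleen to be willing to mix, Colleen must be indifferent between Y and X, which pins down Rowan's mix.
  Colleen's payoff from Y: p·(-4) + (1−p)·7 = -11p + 7
  Colleen's payoff from X: p·9 + (1−p)·(-2) = 11p - 2
  -11p + 7 = 11p - 2  ⇒  -22p = -9  ⇒  p = 9/22.
In a mixed equilibrium Rowan is indifferent between X and Y; this condition fixes q.
  Rowan's payoff from X: q·(-1) + (1−q)·3 = -4q + 3
  Rowan's payoff from Y: q·(-5) + (1−q)·7 = -12q + 7
  -4q + 3 = -12q + 7  ⇒  8q = 4  ⇒  q = 1/2.

p = 9/22, q = 1/2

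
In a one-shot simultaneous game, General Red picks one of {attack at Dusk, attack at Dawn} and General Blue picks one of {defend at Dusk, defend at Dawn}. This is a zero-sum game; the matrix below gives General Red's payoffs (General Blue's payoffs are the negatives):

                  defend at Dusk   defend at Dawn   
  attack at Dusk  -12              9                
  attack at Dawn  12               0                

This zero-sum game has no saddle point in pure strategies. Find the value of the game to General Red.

General Blue's mix must leave General Red indifferent between attack at Dusk and attack at Dawn.
  General Red's payoff to attack at Dusk: q·(-12) + (1−q)·9 = -21q + 9
  General Red's payoff to attack at Dawn: q·12 + (1−q)·0 = 12q
  -21q + 9 = 12q  ⇒  -33q = -9  ⇒  q = 3/11.
The value is General Red's expected payoff against this mix (using attack at Dusk): (3/11)·(-12) + (8/11)·9 = 36/11.

v = 36/11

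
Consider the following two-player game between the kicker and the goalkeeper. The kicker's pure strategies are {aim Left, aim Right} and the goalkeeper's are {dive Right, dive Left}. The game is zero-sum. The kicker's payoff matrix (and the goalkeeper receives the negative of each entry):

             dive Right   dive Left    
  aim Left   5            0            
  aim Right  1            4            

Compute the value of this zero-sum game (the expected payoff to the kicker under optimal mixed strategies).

v = 5/2

In a mixed equilibrium the kicker is indifferent between aim Left and aim Right; this condition fixes q.
  the kicker's expected payoff from aim Left: q·5 + (1−q)·0 = 5q
  the kicker's expected payoff from aim Right: q·1 + (1−q)·4 = -3q + 4
  5q = -3q + 4  ⇒  8q = 4  ⇒  q = 1/2.
The value is the kicker's expected payoff against this mix (using aim Left): (1/2)·5 + (1/2)·0 = 5/2.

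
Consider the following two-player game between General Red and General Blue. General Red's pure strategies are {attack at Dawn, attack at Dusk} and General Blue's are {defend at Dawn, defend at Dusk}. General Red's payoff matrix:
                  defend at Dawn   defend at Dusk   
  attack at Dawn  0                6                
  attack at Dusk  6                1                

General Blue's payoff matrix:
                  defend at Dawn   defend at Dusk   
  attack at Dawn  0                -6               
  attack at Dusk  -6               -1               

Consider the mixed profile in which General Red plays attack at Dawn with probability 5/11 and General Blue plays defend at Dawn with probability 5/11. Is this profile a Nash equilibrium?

Check General Blue's indifference given General Red's mix p = 5/11:
  payoff from defend at Dawn = -36/11; payoff from defend at Dusk = -36/11 — equal.
Check General Red's indifference given General Blue's mix q = 5/11:
  payoff from attack at Dawn = 36/11; payoff from attack at Dusk = 36/11 — equal.
Both players are indifferent, so neither can profitably deviate.

Yes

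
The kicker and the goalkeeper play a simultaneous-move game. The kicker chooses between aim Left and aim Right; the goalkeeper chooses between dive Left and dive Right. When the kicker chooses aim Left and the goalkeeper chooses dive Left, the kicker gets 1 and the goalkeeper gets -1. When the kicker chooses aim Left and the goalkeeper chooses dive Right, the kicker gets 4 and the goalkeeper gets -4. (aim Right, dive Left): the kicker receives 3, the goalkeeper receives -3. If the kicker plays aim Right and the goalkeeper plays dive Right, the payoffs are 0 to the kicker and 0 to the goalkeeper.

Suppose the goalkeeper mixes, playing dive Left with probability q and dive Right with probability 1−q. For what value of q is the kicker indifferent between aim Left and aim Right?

q = 2/3

The kicker's indifference between aim Left and aim Right determines the goalkeeper's mixing probability q:
  the kicker's payoff from aim Left: q·1 + (1−q)·4 = -3q + 4
  the kicker's payoff from aim Right: q·3 + (1−q)·0 = 3q
  -3q + 4 = 3q  ⇒  -6q = -4  ⇒  q = 2/3.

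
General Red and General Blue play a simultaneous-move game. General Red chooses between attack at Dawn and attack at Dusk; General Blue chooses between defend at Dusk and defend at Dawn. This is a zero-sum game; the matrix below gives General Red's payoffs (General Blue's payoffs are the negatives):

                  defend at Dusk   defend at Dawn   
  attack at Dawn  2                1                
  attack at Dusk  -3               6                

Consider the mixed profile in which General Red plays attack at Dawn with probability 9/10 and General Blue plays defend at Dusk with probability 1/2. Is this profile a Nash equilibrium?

Check General Blue's indifference given General Red's mix p = 9/10:
  payoff from defend at Dusk = -3/2; payoff from defend at Dawn = -3/2 — equal.
Check General Red's indifference given General Blue's mix q = 1/2:
  payoff from attack at Dawn = 3/2; payoff from attack at Dusk = 3/2 — equal.
Both players are indifferent, so neither can profitably deviate.

Yes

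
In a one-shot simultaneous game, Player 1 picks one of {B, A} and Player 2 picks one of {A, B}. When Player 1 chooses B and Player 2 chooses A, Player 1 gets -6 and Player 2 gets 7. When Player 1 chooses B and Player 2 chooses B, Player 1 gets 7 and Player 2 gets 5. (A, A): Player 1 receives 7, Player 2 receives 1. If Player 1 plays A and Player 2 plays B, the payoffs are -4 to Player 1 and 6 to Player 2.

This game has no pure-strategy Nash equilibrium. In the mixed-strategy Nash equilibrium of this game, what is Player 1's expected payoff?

25/24

Set Player 1's expected payoff from B equal to that from A:
  Player 1's expected payoff from B: q·(-6) + (1−q)·7 = -13q + 7
  Player 1's expected payoff from A: q·7 + (1−q)·(-4) = 11q - 4
  -13q + 7 = 11q - 4  ⇒  -24q = -11  ⇒  q = 11/24.
At equilibrium Player 1 is indifferent across rows, so Player 1's payoff equals the payoff from B: (11/24)·(-6) + (13/24)·7 = 25/24.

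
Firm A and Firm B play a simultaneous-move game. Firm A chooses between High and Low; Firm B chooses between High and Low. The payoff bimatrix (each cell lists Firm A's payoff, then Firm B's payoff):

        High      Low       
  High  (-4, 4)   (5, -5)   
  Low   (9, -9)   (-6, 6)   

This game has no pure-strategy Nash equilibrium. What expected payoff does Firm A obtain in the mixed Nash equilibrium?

7/8

Set Firm A's expected payoff from High equal to that from Low:
  Firm A's payoff to High: q·(-4) + (1−q)·5 = -9q + 5
  Firm A's payoff to Low: q·9 + (1−q)·(-6) = 15q - 6
  -9q + 5 = 15q - 6  ⇒  -24q = -11  ⇒  q = 11/24.
At equilibrium Firm A is indifferent across rows, so Firm A's payoff equals the payoff from High: (11/24)·(-4) + (13/24)·5 = 7/8.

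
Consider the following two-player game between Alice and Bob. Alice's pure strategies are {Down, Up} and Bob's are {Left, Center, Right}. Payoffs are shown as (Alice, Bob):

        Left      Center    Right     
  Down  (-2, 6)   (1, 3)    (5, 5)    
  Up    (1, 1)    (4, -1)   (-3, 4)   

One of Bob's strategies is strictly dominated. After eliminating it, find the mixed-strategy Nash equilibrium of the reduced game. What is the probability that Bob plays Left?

q = 8/11

Bob's strategy Center is strictly dominated by Left: 6 > 3 and 1 > -1. Eliminate Center.
In a mixed equilibrium Alice is indifferent between Down and Up; this condition fixes q.
  Alice's payoff to Down: q·(-2) + (1−q)·5 = -7q + 5
  Alice's payoff to Up: q·1 + (1−q)·(-3) = 4q - 3
  -7q + 5 = 4q - 3  ⇒  -11q = -8  ⇒  q = 8/11.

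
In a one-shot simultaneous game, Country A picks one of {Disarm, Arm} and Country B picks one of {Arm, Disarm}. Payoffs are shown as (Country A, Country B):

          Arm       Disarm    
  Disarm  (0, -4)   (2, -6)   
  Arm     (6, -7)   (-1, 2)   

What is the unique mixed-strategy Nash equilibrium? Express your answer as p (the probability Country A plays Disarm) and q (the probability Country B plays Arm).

For Country B to be willing to mix, Country B must be indifferent between Arm and Disarm, which pins down Country A's mix.
  Country B's payoff from Arm: p·(-4) + (1−p)·(-7) = 3p - 7
  Country B's payoff from Disarm: p·(-6) + (1−p)·2 = -8p + 2
  3p - 7 = -8p + 2  ⇒  11p = 9  ⇒  p = 9/11.
In a mixed equilibrium Country A is indifferent between Disarm and Arm; this condition fixes q.
  Country A's expected payoff from Disarm: q·0 + (1−q)·2 = -2q + 2
  Country A's expected payoff from Arm: q·6 + (1−q)·(-1) = 7q - 1
  -2q + 2 = 7q - 1  ⇒  -9q = -3  ⇒  q = 1/3.

p = 9/11, q = 1/3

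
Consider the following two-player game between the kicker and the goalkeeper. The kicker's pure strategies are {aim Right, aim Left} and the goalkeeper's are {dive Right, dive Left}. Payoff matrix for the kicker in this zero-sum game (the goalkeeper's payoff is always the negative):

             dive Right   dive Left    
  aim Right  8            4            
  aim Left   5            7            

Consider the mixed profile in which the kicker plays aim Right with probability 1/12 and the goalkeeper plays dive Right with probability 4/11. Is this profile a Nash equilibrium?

No

Given the kicker's mix p = 1/12, the goalkeeper's payoff from dive Right is -21/4 but from dive Left is -27/4. The goalkeeper strictly prefers dive Right, so the goalkeeper would not mix.
So the proposed profile is not a Nash equilibrium.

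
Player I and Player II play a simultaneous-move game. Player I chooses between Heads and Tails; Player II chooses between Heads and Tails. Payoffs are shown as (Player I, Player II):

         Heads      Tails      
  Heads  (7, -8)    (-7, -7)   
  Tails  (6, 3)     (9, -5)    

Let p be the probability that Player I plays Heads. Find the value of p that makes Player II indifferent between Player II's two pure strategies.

p = 8/9

For Player II to be willing to mix, Player II must be indifferent between Heads and Tails, which pins down Player I's mix.
  Player II's expected payoff from Heads: p·(-8) + (1−p)·3 = -11p + 3
  Player II's expected payoff from Tails: p·(-7) + (1−p)·(-5) = -2p - 5
  -11p + 3 = -2p - 5  ⇒  -9p = -8  ⇒  p = 8/9.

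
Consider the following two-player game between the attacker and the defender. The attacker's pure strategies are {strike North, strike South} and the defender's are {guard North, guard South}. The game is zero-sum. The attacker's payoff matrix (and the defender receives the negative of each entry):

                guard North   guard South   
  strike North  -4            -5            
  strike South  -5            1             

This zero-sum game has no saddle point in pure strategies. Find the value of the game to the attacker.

In a mixed equilibrium the attacker is indifferent between strike North and strike South; this condition fixes q.
  the attacker's payoff to strike North: q·(-4) + (1−q)·(-5) = q - 5
  the attacker's payoff to strike South: q·(-5) + (1−q)·1 = -6q + 1
  q - 5 = -6q + 1  ⇒  7q = 6  ⇒  q = 6/7.
The value is the attacker's expected payoff against this mix (using strike North): (6/7)·(-4) + (1/7)·(-5) = -29/7.

v = -29/7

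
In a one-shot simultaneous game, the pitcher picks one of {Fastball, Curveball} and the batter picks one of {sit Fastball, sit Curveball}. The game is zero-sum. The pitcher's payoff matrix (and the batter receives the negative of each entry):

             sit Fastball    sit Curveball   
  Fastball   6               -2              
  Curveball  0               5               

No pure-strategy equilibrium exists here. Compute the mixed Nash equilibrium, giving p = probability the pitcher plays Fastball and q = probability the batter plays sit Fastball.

p = 5/13, q = 7/13

The pitcher's mix must leave the batter indifferent between sit Fastball and sit Curveball.
  the batter's payoff from sit Fastball: p·(-6) + (1−p)·0 = -6p
  the batter's payoff from sit Curveball: p·2 + (1−p)·(-5) = 7p - 5
  -6p = 7p - 5  ⇒  -13p = -5  ⇒  p = 5/13.
Set the pitcher's expected payoff from Fastball equal to that from Curveball:
  the pitcher's payoff from Fastball: q·6 + (1−q)·(-2) = 8q - 2
  the pitcher's payoff from Curveball: q·0 + (1−q)·5 = -5q + 5
  8q - 2 = -5q + 5  ⇒  13q = 7  ⇒  q = 7/13.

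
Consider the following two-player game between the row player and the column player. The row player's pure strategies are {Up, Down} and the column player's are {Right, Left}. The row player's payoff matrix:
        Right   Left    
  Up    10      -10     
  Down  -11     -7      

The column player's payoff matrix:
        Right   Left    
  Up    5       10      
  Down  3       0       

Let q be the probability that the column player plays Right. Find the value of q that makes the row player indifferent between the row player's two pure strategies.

q = 1/8

For the row player to be willing to mix, the row player must be indifferent between Up and Down, which pins down the column player's mix.
  the row player's expected payoff from Up: q·10 + (1−q)·(-10) = 20q - 10
  the row player's expected payoff from Down: q·(-11) + (1−q)·(-7) = -4q - 7
  20q - 10 = -4q - 7  ⇒  24q = 3  ⇒  q = 1/8.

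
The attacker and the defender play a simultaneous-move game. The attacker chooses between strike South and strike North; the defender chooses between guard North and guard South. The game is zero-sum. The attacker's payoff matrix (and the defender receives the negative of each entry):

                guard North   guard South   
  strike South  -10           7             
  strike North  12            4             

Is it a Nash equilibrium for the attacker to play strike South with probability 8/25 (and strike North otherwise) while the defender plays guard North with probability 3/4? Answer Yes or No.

No

Given the defender's mix q = 3/4, the attacker's payoff from strike South is -23/4 but from strike North is 10. The attacker strictly prefers strike North, so the attacker would not mix.
So the proposed profile is not a Nash equilibrium.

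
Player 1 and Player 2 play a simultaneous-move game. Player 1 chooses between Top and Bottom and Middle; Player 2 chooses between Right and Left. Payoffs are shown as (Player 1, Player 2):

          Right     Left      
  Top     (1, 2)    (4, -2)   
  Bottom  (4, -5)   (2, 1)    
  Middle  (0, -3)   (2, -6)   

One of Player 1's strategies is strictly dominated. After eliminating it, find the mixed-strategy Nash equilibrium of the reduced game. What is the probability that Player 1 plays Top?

p = 3/5

Player 1's strategy Middle is strictly dominated by Top: 1 > 0 and 4 > 2. Eliminate Middle.
For Player 2 to be willing to mix, Player 2 must be indifferent between Right and Left, which pins down Player 1's mix.
  Player 2's payoff to Right: p·2 + (1−p)·(-5) = 7p - 5
  Player 2's payoff to Left: p·(-2) + (1−p)·1 = -3p + 1
  7p - 5 = -3p + 1  ⇒  10p = 6  ⇒  p = 3/5.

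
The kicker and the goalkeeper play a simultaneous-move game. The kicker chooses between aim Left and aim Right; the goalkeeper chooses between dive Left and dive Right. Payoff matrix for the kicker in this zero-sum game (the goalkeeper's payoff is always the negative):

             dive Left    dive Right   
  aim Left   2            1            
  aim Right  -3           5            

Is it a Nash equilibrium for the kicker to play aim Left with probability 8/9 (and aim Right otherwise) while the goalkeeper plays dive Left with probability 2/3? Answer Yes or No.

Given the goalkeeper's mix q = 2/3, the kicker's payoff from aim Left is 5/3 but from aim Right is -1/3. The kicker strictly prefers aim Left, so the kicker would not mix.
So the proposed profile is not a Nash equilibrium.

No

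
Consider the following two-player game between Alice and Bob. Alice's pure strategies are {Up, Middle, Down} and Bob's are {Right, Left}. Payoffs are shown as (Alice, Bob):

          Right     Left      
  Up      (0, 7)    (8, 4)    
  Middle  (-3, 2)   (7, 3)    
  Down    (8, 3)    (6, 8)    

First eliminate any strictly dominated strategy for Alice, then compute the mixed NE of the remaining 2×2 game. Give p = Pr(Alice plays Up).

Alice's strategy Middle is strictly dominated by Up: 0 > -3 and 8 > 7. Eliminate Middle.
Set Bob's expected payoff from Right equal to that from Left:
  Bob's expected payoff from Right: p·7 + (1−p)·3 = 4p + 3
  Bob's expected payoff from Left: p·4 + (1−p)·8 = -4p + 8
  4p + 3 = -4p + 8  ⇒  8p = 5  ⇒  p = 5/8.

p = 5/8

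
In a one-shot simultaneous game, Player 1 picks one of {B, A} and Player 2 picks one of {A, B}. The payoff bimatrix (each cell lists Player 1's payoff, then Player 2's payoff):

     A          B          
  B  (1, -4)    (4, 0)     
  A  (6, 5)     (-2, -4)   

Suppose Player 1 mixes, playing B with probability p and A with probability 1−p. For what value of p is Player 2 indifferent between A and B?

p = 9/13

In a mixed equilibrium Player 2 is indifferent between A and B; this condition fixes p.
  Player 2's payoff from A: p·(-4) + (1−p)·5 = -9p + 5
  Player 2's payoff from B: p·0 + (1−p)·(-4) = 4p - 4
  -9p + 5 = 4p - 4  ⇒  -13p = -9  ⇒  p = 9/13.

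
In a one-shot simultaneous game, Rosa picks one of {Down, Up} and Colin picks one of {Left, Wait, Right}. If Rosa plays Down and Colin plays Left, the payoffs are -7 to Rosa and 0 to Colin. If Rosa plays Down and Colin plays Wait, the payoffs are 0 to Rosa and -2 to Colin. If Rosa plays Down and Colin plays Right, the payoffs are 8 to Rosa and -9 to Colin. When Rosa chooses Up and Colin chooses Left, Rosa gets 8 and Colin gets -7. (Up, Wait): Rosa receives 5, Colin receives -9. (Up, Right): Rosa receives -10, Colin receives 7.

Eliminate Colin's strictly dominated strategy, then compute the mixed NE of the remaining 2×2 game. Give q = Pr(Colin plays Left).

q = 6/11

Colin's strategy Wait is strictly dominated by Left: 0 > -2 and -7 > -9. Eliminate Wait.
Rosa's indifference between Down and Up determines Colin's mixing probability q:
  Rosa's payoff from Down: q·(-7) + (1−q)·8 = -15q + 8
  Rosa's payoff from Up: q·8 + (1−q)·(-10) = 18q - 10
  -15q + 8 = 18q - 10  ⇒  -33q = -18  ⇒  q = 6/11.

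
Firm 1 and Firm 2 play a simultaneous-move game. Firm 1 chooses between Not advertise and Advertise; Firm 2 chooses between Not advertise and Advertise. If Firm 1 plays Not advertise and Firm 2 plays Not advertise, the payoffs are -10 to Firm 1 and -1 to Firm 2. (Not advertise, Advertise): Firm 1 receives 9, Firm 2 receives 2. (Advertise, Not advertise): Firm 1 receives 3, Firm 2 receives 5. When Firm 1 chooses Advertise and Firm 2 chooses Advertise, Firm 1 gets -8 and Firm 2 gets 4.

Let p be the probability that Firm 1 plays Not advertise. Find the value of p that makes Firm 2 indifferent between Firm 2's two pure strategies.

Set Firm 2's expected payoff from Not advertise equal to that from Advertise:
  Firm 2's expected payoff from Not advertise: p·(-1) + (1−p)·5 = -6p + 5
  Firm 2's expected payoff from Advertise: p·2 + (1−p)·4 = -2p + 4
  -6p + 5 = -2p + 4  ⇒  -4p = -1  ⇒  p = 1/4.

p = 1/4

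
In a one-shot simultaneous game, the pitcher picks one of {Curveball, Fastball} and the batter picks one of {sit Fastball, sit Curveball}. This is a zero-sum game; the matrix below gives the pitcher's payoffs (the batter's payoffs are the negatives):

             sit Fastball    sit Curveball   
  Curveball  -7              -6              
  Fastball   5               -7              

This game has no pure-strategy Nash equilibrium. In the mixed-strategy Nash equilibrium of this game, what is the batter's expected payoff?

Set the batter's expected payoff from sit Fastball equal to that from sit Curveball:
  the batter's payoff to sit Fastball: p·7 + (1−p)·(-5) = 12p - 5
  the batter's payoff to sit Curveball: p·6 + (1−p)·7 = -p + 7
  12p - 5 = -p + 7  ⇒  13p = 12  ⇒  p = 12/13.
At equilibrium the batter is indifferent across columns, so the batter's payoff equals the payoff from sit Fastball: (12/13)·7 + (1/13)·(-5) = 79/13.

79/13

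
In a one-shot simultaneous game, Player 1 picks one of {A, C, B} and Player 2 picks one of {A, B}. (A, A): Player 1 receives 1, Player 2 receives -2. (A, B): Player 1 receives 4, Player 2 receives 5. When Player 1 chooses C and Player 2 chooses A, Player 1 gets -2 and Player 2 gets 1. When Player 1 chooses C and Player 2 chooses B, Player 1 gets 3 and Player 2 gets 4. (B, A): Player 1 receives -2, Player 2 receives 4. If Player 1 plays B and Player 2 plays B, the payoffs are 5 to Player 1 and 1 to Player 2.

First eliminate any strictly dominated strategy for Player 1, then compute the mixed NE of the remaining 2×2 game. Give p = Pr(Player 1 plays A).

Player 1's strategy C is strictly dominated by A: 1 > -2 and 4 > 3. Eliminate C.
For Player 2 to be willing to mix, Player 2 must be indifferent between A and B, which pins down Player 1's mix.
  Player 2's expected payoff from A: p·(-2) + (1−p)·4 = -6p + 4
  Player 2's expected payoff from B: p·5 + (1−p)·1 = 4p + 1
  -6p + 4 = 4p + 1  ⇒  -10p = -3  ⇒  p = 3/10.

p = 3/10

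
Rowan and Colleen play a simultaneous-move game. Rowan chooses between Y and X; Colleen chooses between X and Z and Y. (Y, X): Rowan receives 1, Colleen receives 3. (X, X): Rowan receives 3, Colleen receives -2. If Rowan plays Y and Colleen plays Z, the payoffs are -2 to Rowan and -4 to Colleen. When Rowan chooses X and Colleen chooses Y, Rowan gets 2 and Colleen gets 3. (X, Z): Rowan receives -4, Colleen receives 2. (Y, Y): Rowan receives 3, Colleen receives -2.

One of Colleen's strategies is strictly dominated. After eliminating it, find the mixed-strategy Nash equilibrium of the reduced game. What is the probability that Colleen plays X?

Colleen's strategy Z is strictly dominated by Y: -2 > -4 and 3 > 2. Eliminate Z.
For Rowan to be willing to mix, Rowan must be indifferent between Y and X, which pins down Colleen's mix.
  Rowan's expected payoff from Y: q·1 + (1−q)·3 = -2q + 3
  Rowan's expected payoff from X: q·3 + (1−q)·2 = q + 2
  -2q + 3 = q + 2  ⇒  -3q = -1  ⇒  q = 1/3.

q = 1/3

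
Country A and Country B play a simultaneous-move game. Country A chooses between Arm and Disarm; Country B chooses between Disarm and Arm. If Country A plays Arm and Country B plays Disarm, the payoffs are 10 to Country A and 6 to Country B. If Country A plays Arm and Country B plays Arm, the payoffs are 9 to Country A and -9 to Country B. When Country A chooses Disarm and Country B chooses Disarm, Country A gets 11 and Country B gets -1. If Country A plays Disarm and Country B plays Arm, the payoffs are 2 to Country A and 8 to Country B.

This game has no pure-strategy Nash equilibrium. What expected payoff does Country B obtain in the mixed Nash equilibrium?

13/8

In a mixed equilibrium Country B is indifferent between Disarm and Arm; this condition fixes p.
  Country B's payoff to Disarm: p·6 + (1−p)·(-1) = 7p - 1
  Country B's payoff to Arm: p·(-9) + (1−p)·8 = -17p + 8
  7p - 1 = -17p + 8  ⇒  24p = 9  ⇒  p = 3/8.
At equilibrium Country B is indifferent across columns, so Country B's payoff equals the payoff from Disarm: (3/8)·6 + (5/8)·(-1) = 13/8.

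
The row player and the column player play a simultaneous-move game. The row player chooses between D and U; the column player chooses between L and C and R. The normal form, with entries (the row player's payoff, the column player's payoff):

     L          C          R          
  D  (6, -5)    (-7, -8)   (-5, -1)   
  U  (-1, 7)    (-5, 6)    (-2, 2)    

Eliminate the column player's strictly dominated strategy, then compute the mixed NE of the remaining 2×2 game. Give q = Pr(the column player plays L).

The column player's strategy C is strictly dominated by L: -5 > -8 and 7 > 6. Eliminate C.
In a mixed equilibrium the row player is indifferent between D and U; this condition fixes q.
  the row player's payoff from D: q·6 + (1−q)·(-5) = 11q - 5
  the row player's payoff from U: q·(-1) + (1−q)·(-2) = q - 2
  11q - 5 = q - 2  ⇒  10q = 3  ⇒  q = 3/10.

q = 3/10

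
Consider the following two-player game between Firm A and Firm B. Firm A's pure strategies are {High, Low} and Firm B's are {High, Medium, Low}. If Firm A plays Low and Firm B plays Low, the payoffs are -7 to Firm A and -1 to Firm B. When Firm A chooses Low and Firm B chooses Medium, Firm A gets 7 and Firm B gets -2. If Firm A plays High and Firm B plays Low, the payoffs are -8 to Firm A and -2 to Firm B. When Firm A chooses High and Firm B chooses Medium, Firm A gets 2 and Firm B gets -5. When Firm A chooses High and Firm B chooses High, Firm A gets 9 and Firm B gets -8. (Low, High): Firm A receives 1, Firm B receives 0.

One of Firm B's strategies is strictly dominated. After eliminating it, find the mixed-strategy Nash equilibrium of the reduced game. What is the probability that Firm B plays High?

q = 1/9

Firm B's strategy Medium is strictly dominated by Low: -2 > -5 and -1 > -2. Eliminate Medium.
Firm A's indifference between High and Low determines Firm B's mixing probability q:
  Firm A's payoff from High: q·9 + (1−q)·(-8) = 17q - 8
  Firm A's payoff from Low: q·1 + (1−q)·(-7) = 8q - 7
  17q - 8 = 8q - 7  ⇒  9q = 1  ⇒  q = 1/9.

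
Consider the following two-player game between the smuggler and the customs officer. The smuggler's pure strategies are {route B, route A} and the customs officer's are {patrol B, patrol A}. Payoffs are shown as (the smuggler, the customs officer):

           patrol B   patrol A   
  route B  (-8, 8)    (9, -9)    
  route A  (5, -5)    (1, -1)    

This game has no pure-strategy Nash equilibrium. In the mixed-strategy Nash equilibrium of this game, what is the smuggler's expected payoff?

53/21

In a mixed equilibrium the smuggler is indifferent between route B and route A; this condition fixes q.
  the smuggler's expected payoff from route B: q·(-8) + (1−q)·9 = -17q + 9
  the smuggler's expected payoff from route A: q·5 + (1−q)·1 = 4q + 1
  -17q + 9 = 4q + 1  ⇒  -21q = -8  ⇒  q = 8/21.
At equilibrium the smuggler is indifferent across rows, so the smuggler's payoff equals the payoff from route B: (8/21)·(-8) + (13/21)·9 = 53/21.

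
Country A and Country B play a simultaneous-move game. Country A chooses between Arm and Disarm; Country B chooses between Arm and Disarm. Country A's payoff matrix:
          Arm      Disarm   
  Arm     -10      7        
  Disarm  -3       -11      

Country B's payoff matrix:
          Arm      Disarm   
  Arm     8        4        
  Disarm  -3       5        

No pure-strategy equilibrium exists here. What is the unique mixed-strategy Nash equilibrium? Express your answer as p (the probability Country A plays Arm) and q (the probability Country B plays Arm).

p = 2/3, q = 18/25

Set Country B's expected payoff from Arm equal to that from Disarm:
  Country B's expected payoff from Arm: p·8 + (1−p)·(-3) = 11p - 3
  Country B's expected payoff from Disarm: p·4 + (1−p)·5 = -p + 5
  11p - 3 = -p + 5  ⇒  12p = 8  ⇒  p = 2/3.
In a mixed equilibrium Country A is indifferent between Arm and Disarm; this condition fixes q.
  Country A's payoff from Arm: q·(-10) + (1−q)·7 = -17q + 7
  Country A's payoff from Disarm: q·(-3) + (1−q)·(-11) = 8q - 11
  -17q + 7 = 8q - 11  ⇒  -25q = -18  ⇒  q = 18/25.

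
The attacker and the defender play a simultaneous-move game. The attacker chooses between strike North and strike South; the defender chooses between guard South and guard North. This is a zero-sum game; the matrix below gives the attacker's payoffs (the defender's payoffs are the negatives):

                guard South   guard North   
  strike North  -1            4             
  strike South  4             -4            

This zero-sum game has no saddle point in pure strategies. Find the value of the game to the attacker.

v = 12/13

The defender's mix must leave the attacker indifferent between strike North and strike South.
  the attacker's payoff from strike North: q·(-1) + (1−q)·4 = -5q + 4
  the attacker's payoff from strike South: q·4 + (1−q)·(-4) = 8q - 4
  -5q + 4 = 8q - 4  ⇒  -13q = -8  ⇒  q = 8/13.
The value is the attacker's expected payoff against this mix (using strike North): (8/13)·(-1) + (5/13)·4 = 12/13.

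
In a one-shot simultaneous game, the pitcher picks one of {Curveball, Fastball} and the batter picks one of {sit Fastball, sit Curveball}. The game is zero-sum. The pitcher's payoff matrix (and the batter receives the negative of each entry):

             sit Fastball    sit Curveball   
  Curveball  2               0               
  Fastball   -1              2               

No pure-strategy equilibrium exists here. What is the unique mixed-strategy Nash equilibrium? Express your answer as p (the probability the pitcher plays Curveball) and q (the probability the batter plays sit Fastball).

For the batter to be willing to mix, the batter must be indifferent between sit Fastball and sit Curveball, which pins down the pitcher's mix.
  the batter's payoff from sit Fastball: p·(-2) + (1−p)·1 = -3p + 1
  the batter's payoff from sit Curveball: p·0 + (1−p)·(-2) = 2p - 2
  -3p + 1 = 2p - 2  ⇒  -5p = -3  ⇒  p = 3/5.
For the pitcher to be willing to mix, the pitcher must be indifferent between Curveball and Fastball, which pins down the batter's mix.
  the pitcher's payoff to Curveball: q·2 + (1−q)·0 = 2q
  the pitcher's payoff to Fastball: q·(-1) + (1−q)·2 = -3q + 2
  2q = -3q + 2  ⇒  5q = 2  ⇒  q = 2/5.

p = 3/5, q = 2/5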